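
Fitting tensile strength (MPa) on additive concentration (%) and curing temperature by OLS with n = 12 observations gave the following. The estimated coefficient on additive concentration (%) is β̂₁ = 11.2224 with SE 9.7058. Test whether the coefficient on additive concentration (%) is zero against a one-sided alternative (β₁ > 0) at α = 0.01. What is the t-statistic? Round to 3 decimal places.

H₀: β₁ = 0 vs H₁: β₁ > 0.
t = (β̂₁ − β₁⁰)/SE = 11.2224 / 9.7058 = 1.156.
df = n − k − 1 = 12 − 2 − 1 = 9.
One-sided p ≈ 0.1387, which is ≥ 0.01, so fail to reject H₀.
The data do not give significant evidence that the true slope on additive concentration (%) is positive, holding the other predictors fixed.

t = 1.156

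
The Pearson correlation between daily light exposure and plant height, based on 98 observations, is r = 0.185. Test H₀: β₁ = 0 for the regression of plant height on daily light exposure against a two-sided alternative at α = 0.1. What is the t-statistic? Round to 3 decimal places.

t = r·√(n − 2)/√(1 − r²) = 0.185·√96/√0.965775 = 1.844.
df = n − 2 = 96.
Two-sided p ≈ 0.0682, which is < 0.1, so reject H₀.
There is evidence of a linear association between daily light exposure and plant height.

t = 1.844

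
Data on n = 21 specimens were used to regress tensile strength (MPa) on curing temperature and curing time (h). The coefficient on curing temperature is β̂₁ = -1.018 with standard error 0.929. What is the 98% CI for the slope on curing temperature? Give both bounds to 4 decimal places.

(-3.3892, 1.3532)

df = n − k − 1 = 21 − 2 − 1 = 18.
t* = t_{0.01, 18} = 2.55238.
Margin = t* × SE = 2.55238 × 0.929 = 2.371161.
CI: -1.018 ± 2.371161 → (-3.3892, 1.3532).
With 98% confidence, each one-unit increase in curing temperature is associated with a change of between -3.3892 and 1.3532 MPa in tensile strength, holding the other predictors fixed.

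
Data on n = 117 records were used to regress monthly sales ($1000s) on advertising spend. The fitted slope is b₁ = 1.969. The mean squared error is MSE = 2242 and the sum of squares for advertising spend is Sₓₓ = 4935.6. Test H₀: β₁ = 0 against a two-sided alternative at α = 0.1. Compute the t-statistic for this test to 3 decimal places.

SE(b₁) = √(MSE/Sₓₓ) = √(2242/4935.6) = 0.673981.
t = 1.969 / 0.673981 = 2.921.
df = n − 2 = 115.
Two-sided p ≈ 0.0042, which is < 0.1, so reject H₀.
There is evidence that advertising spend is associated with monthly sales.

t = 2.921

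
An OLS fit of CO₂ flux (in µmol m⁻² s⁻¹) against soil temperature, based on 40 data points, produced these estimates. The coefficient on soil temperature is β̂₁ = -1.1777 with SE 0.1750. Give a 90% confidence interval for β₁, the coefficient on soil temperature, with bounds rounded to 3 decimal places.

(-1.473, -0.883)

df = n − 2 = 40 − 2 = 38.
t* = t_{0.05, 38} = 1.685954.
Margin = t* × SE = 1.685954 × 0.1750 = 0.29504.
CI: -1.1777 ± 0.29504 → (-1.473, -0.883).
With 90% confidence, each one-unit increase in soil temperature is associated with a change of between -1.473 and -0.883 µmol m⁻² s⁻¹ in CO₂ flux.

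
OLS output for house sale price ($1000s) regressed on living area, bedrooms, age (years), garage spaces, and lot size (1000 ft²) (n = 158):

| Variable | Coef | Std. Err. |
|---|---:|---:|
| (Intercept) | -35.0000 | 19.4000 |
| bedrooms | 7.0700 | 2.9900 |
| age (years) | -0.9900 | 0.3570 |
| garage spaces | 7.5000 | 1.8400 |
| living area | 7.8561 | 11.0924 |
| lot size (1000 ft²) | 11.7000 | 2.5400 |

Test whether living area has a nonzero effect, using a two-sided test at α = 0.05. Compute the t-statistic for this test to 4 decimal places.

Read off: b = 7.8561, SE = 11.0924 for living area.
H₀: β₁ = 0 vs H₁: β₁ ≠ 0.
t = 7.8561 / 11.0924 = 0.7082.
df = n − k − 1 = 158 − 5 − 1 = 152.
Two-sided p ≈ 0.4799, which is ≥ 0.05, so fail to reject H₀.
The data do not give significant evidence of an association between living area and house sale price, after adjusting for the other predictors.

t = 0.7082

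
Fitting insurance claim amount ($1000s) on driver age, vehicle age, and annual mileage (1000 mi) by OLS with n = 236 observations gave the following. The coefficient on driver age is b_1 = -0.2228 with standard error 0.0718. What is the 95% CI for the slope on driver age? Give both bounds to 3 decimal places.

(-0.364, -0.081)

df = n − k − 1 = 236 − 3 − 1 = 232.
t* = t_{0.025, 232} = 1.970242.
Margin = t* × SE = 1.970242 × 0.0718 = 0.14146.
CI: -0.2228 ± 0.14146 → (-0.364, -0.081).
With 95% confidence, each one-unit increase in driver age is associated with a change of between -0.364 and -0.081 $1000s in insurance claim amount, holding the other predictors fixed.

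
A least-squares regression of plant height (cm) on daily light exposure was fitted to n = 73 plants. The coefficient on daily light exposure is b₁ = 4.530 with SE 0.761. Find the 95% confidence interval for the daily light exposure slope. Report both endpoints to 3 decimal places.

df = n − 2 = 73 − 2 = 71.
t* = t_{0.025, 71} = 1.993943.
Margin = t* × SE = 1.993943 × 0.761 = 1.51739.
CI: 4.530 ± 1.51739 → (3.013, 6.047).
With 95% confidence, each one-unit increase in daily light exposure is associated with a change of between 3.013 and 6.047 cm in plant height.

(3.013, 6.047)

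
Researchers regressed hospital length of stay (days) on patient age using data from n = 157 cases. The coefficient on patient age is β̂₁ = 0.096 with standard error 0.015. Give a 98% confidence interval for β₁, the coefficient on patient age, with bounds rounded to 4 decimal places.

df = n − 2 = 157 − 2 = 155.
t* = t_{0.01, 155} = 2.350646.
Margin = t* × SE = 2.350646 × 0.015 = 0.035260.
CI: 0.096 ± 0.035260 → (0.0607, 0.1313).
With 98% confidence, each one-unit increase in patient age is associated with a change of between 0.0607 and 0.1313 days in hospital length of stay.

(0.0607, 0.1313)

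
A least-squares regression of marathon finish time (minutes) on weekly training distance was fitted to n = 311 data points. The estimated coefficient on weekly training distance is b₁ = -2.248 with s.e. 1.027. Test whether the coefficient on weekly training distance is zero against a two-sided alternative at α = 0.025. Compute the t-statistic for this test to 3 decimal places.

H₀: β₁ = 0 vs H₁: β₁ ≠ 0.
t = (b₁ − β₁⁰)/SE = -2.248 / 1.027 = -2.189.
df = n − 2 = 311 − 2 = 309.
Two-sided p ≈ 0.0294, which is ≥ 0.025, so fail to reject H₀.
The data do not give significant evidence of an association between weekly training distance and marathon finish time.

t = -2.189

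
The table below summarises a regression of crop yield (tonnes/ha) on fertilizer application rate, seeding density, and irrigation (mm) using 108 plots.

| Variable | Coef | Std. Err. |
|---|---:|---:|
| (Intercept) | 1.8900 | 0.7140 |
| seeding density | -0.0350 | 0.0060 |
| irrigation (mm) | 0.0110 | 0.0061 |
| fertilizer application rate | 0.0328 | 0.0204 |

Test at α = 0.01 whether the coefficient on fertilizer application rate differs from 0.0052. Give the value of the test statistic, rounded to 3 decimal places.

Read off: b = 0.0328, SE = 0.0204 for fertilizer application rate.
H₀: β₁ = 0.0052 vs H₁: β₁ ≠ 0.0052.
t = (0.0328 − 0.0052) / 0.0204 = 1.353.
df = n − k − 1 = 108 − 3 − 1 = 104.
Two-sided p ≈ 0.1790, which is ≥ 0.01, so fail to reject H₀.
The data are consistent with a true slope of 0.0052 tonnes/ha per unit of fertilizer application rate, holding the other predictors fixed.

t = 1.353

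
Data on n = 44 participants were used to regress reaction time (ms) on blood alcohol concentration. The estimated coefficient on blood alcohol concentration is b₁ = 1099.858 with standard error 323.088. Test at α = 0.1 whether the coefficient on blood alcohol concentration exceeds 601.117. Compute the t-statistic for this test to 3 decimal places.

H₀: β₁ = 601.117 vs H₁: β₁ > 601.117.
t = (b₁ − β₁⁰)/SE = (1099.858 − 601.117) / 323.088 = 1.544.
df = n − 2 = 44 − 2 = 42.
One-sided p ≈ 0.0651, which is < 0.1, so reject H₀.
There is evidence that the true slope on blood alcohol concentration exceeds 601.117 ms per unit.

t = 1.544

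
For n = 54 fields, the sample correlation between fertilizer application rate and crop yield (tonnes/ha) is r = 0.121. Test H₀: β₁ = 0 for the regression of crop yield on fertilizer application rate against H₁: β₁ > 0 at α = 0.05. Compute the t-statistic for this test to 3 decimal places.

t = r·√(n − 2)/√(1 − r²) = 0.121·√52/√0.985359 = 0.879.
df = n − 2 = 52.
One-sided p ≈ 0.1917, which is ≥ 0.05, so fail to reject H₀.
The data do not give significant evidence of a linear association between fertilizer application rate and crop yield.

t = 0.879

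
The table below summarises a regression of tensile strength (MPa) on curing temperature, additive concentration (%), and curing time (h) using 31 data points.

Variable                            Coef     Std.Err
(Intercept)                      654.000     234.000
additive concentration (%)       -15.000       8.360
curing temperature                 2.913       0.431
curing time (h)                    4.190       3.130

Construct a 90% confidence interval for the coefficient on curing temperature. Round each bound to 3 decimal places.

(2.179, 3.647)

Read off: b = 2.913, SE = 0.431 for curing temperature.
df = n − k − 1 = 31 − 3 − 1 = 27.
t* = t_{0.05, 27} = 1.703288.
Margin = t* × SE = 1.703288 × 0.431 = 0.73412.
CI: 2.913 ± 0.73412 → (2.179, 3.647).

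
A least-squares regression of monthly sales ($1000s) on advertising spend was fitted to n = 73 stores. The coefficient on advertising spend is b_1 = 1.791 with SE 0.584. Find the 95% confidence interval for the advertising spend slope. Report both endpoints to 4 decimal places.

df = n − 2 = 73 − 2 = 71.
t* = t_{0.025, 71} = 1.993943.
Margin = t* × SE = 1.993943 × 0.584 = 1.164463.
CI: 1.791 ± 1.164463 → (0.6265, 2.9555).
With 95% confidence, each one-unit increase in advertising spend is associated with a change of between 0.6265 and 2.9555 $1000s in monthly sales.

(0.6265, 2.9555)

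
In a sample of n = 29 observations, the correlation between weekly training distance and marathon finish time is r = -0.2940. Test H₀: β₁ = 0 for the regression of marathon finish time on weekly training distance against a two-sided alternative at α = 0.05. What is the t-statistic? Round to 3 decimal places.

t = -1.598

t = r·√(n − 2)/√(1 − r²) = -0.2940·√27/√0.913564 = -1.598.
df = n − 2 = 27.
Two-sided p ≈ 0.1216, which is ≥ 0.05, so fail to reject H₀.
The data do not give significant evidence of a linear association between weekly training distance and marathon finish time.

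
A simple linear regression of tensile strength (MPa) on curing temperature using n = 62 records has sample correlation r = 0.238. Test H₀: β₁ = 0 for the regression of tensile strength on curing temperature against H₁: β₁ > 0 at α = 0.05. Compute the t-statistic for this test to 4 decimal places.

t = 1.8981

t = r·√(n − 2)/√(1 − r²) = 0.238·√60/√0.943356 = 1.8981.
df = n − 2 = 60.
One-sided p ≈ 0.0312, which is < 0.05, so reject H₀.
There is evidence of a linear association between curing temperature and tensile strength.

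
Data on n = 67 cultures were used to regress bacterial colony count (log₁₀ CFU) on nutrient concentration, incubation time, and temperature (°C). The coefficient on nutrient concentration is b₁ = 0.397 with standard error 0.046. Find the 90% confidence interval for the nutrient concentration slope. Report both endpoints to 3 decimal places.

df = n − k − 1 = 67 − 3 − 1 = 63.
t* = t_{0.05, 63} = 1.669402.
Margin = t* × SE = 1.669402 × 0.046 = 0.07679.
CI: 0.397 ± 0.07679 → (0.320, 0.474).
With 90% confidence, each one-unit increase in nutrient concentration is associated with a change of between 0.320 and 0.474 log₁₀ CFU in bacterial colony count, holding the other predictors fixed.

(0.320, 0.474)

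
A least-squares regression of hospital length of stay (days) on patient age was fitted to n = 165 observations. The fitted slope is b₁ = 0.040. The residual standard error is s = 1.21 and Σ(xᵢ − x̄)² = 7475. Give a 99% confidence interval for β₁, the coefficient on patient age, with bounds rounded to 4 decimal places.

(0.0035, 0.0765)

SE(b₁) = s/√Sₓₓ = 1.21/√7475 = 0.0139952.
df = n − 2 = 163.
t* = t_{0.005, 163} = 2.606328.
Margin = t* × SE = 2.606328 × 0.0139952 = 0.036476.
CI: 0.040 ± 0.036476 → (0.0035, 0.0765).
With 99% confidence, each one-unit increase in patient age is associated with a change of between 0.0035 and 0.0765 days in hospital length of stay.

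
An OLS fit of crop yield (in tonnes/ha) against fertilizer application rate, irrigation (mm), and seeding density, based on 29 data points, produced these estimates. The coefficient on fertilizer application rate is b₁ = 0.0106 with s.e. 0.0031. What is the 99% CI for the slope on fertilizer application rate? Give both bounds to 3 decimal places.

df = n − k − 1 = 29 − 3 − 1 = 25.
t* = t_{0.005, 25} = 2.787436.
Margin = t* × SE = 2.787436 × 0.0031 = 0.00864.
CI: 0.0106 ± 0.00864 → (0.002, 0.019).
With 99% confidence, each one-unit increase in fertilizer application rate is associated with a change of between 0.002 and 0.019 tonnes/ha in crop yield, holding the other predictors fixed.

(0.002, 0.019)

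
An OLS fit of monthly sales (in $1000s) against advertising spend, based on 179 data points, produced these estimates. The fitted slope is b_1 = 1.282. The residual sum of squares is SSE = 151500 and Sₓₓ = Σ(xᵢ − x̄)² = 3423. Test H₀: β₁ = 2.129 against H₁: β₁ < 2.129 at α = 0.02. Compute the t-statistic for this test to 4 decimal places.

MSE = SSE/(n − 2) = 151500/177 = 855.932.
SE(b_1) = √(MSE/Sₓₓ) = √(855.932/3423) = 0.500053.
t = (1.282 − 2.129) / 0.500053 = -1.6938.
df = n − 2 = 177.
One-sided p ≈ 0.0460, which is ≥ 0.02, so fail to reject H₀.
The data do not give significant evidence that the true slope on advertising spend is below 2.129 $1000s per unit.

t = -1.6938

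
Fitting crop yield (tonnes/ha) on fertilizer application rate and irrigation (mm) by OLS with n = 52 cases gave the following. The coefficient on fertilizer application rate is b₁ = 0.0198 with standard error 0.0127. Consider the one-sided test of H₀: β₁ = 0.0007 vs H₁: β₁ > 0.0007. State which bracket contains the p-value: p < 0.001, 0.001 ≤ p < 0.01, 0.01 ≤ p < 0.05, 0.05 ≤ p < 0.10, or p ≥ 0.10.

t = (0.0198 − 0.0007) / 0.0127 = 1.504.
df = n − k − 1 = 52 − 2 − 1 = 49.
One-sided p = P(T_{49} > t) ≈ 0.0695.
So 0.05 ≤ p < 0.10.

0.05 ≤ p < 0.10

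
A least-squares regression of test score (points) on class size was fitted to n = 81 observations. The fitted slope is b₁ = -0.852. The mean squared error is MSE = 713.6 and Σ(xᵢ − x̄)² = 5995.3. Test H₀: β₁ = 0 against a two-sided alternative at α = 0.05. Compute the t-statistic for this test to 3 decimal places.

t = -2.470

SE(b₁) = √(MSE/Sₓₓ) = √(713.6/5995.3) = 0.345002.
t = -0.852 / 0.345002 = -2.470.
df = n − 2 = 79.
Two-sided p ≈ 0.0157, which is < 0.05, so reject H₀.
There is evidence that class size is associated with test score.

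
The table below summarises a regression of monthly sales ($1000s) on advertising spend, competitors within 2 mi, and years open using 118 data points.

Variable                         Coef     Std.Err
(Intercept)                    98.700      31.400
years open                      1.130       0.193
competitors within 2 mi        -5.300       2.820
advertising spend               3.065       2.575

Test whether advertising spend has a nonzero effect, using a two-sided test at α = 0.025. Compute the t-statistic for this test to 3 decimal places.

t = 1.190

Read off: b = 3.065, SE = 2.575 for advertising spend.
H₀: β₁ = 0 vs H₁: β₁ ≠ 0.
t = 3.065 / 2.575 = 1.190.
df = n − k − 1 = 118 − 3 − 1 = 114.
Two-sided p ≈ 0.2364, which is ≥ 0.025, so fail to reject H₀.
The data do not give significant evidence of an association between advertising spend and monthly sales, after adjusting for the other predictors.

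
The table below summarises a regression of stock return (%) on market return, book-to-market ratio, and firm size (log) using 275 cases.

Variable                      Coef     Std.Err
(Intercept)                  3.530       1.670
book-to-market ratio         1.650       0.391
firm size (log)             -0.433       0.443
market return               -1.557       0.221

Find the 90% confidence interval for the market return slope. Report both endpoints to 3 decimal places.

(-1.922, -1.192)

Read off: b = -1.557, SE = 0.221 for market return.
df = n − k − 1 = 275 − 3 − 1 = 271.
t* = t_{0.05, 271} = 1.650496.
Margin = t* × SE = 1.650496 × 0.221 = 0.36476.
CI: -1.557 ± 0.36476 → (-1.922, -1.192).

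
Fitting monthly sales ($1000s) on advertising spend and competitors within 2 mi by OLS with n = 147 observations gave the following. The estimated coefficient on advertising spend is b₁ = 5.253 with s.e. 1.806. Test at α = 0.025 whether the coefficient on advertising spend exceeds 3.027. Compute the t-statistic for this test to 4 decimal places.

t = 1.2326

H₀: β₁ = 3.027 vs H₁: β₁ > 3.027.
t = (b₁ − β₁⁰)/SE = (5.253 − 3.027) / 1.806 = 1.2326.
df = n − k − 1 = 147 − 2 − 1 = 144.
One-sided p ≈ 0.1099, which is ≥ 0.025, so fail to reject H₀.
The data do not give significant evidence that the true slope on advertising spend exceeds 3.027 $1000s per unit, holding the other predictors fixed.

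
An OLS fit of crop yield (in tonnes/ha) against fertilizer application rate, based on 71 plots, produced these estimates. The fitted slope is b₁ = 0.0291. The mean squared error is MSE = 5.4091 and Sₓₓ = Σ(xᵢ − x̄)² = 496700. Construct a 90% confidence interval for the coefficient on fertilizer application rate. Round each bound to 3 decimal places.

(0.024, 0.035)

SE(b₁) = √(MSE/Sₓₓ) = √(5.4091/496700) = 0.00330001.
df = n − 2 = 69.
t* = t_{0.05, 69} = 1.667239.
Margin = t* × SE = 1.667239 × 0.00330001 = 0.00550.
CI: 0.0291 ± 0.00550 → (0.024, 0.035).
With 90% confidence, each one-unit increase in fertilizer application rate is associated with a change of between 0.024 and 0.035 tonnes/ha in crop yield.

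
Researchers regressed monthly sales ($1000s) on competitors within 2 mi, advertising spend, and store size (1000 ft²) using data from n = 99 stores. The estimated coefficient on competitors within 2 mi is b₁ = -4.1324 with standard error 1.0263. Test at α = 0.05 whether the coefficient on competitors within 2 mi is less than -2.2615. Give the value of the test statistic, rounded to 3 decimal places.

H₀: β₁ = -2.2615 vs H₁: β₁ < -2.2615.
t = (b₁ − β₁⁰)/SE = (-4.1324 − (-2.2615)) / 1.0263 = -1.823.
df = n − k − 1 = 99 − 3 − 1 = 95.
One-sided p ≈ 0.0357, which is < 0.05, so reject H₀.
There is evidence that the true slope on competitors within 2 mi is below -2.2615 $1000s per unit, holding the other predictors fixed.

t = -1.823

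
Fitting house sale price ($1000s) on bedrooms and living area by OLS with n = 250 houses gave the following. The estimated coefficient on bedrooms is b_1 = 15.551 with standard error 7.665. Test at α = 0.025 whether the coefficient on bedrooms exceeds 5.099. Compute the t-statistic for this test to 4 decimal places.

H₀: β₁ = 5.099 vs H₁: β₁ > 5.099.
t = (b_1 − β₁⁰)/SE = (15.551 − 5.099) / 7.665 = 1.3636.
df = n − k − 1 = 250 − 2 − 1 = 247.
One-sided p ≈ 0.0870, which is ≥ 0.025, so fail to reject H₀.
The data do not give significant evidence that the true slope on bedrooms exceeds 5.099 $1000s per unit, holding the other predictors fixed.

t = 1.3636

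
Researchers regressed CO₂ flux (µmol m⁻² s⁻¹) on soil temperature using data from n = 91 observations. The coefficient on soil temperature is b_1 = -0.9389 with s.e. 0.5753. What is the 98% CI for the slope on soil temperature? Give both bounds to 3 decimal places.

(-2.302, 0.424)

df = n − 2 = 91 − 2 = 89.
t* = t_{0.01, 89} = 2.368979.
Margin = t* × SE = 2.368979 × 0.5753 = 1.36287.
CI: -0.9389 ± 1.36287 → (-2.302, 0.424).
With 98% confidence, each one-unit increase in soil temperature is associated with a change of between -2.302 and 0.424 µmol m⁻² s⁻¹ in CO₂ flux.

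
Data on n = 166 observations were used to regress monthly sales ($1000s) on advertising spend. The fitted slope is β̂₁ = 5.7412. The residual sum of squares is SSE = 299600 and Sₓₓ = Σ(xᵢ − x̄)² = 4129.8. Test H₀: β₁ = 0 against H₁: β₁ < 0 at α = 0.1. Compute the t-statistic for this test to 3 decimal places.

t = 8.632

MSE = SSE/(n − 2) = 299600/164 = 1826.83.
SE(β̂₁) = √(MSE/Sₓₓ) = √(1826.83/4129.8) = 0.665096.
t = 5.7412 / 0.665096 = 8.632.
df = n − 2 = 164.
One-sided p ≈ 1.0000, which is ≥ 0.1, so fail to reject H₀.
The data do not give significant evidence that the true slope on advertising spend is negative.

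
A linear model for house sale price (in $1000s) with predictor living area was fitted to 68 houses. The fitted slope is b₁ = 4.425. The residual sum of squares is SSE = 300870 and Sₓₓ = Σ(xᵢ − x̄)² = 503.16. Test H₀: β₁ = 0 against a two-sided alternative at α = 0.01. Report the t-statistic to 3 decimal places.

MSE = SSE/(n − 2) = 300870/66 = 4558.64.
SE(b₁) = √(MSE/Sₓₓ) = √(4558.64/503.16) = 3.00999.
t = 4.425 / 3.00999 = 1.470.
df = n − 2 = 66.
Two-sided p ≈ 0.1463, which is ≥ 0.01, so fail to reject H₀.
The data do not give significant evidence of an association between living area and house sale price.

t = 1.470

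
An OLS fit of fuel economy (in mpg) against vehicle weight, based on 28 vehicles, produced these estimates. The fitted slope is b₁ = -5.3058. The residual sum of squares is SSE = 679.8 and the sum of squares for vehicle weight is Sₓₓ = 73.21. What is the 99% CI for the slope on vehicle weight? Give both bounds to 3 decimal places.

(-6.966, -3.645)

MSE = SSE/(n − 2) = 679.8/26 = 26.1462.
SE(b₁) = √(MSE/Sₓₓ) = √(26.1462/73.21) = 0.597611.
df = n − 2 = 26.
t* = t_{0.005, 26} = 2.778715.
Margin = t* × SE = 2.778715 × 0.597611 = 1.66059.
CI: -5.3058 ± 1.66059 → (-6.966, -3.645).
With 99% confidence, each one-unit increase in vehicle weight is associated with a change of between -6.966 and -3.645 mpg in fuel economy.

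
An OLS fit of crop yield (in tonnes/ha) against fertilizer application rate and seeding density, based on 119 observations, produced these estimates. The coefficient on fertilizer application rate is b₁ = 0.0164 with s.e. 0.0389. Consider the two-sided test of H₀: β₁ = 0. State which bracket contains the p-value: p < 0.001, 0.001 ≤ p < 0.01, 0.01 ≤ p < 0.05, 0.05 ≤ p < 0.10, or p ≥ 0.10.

t = 0.0164 / 0.0389 = 0.422.
df = n − k − 1 = 119 − 2 − 1 = 116.
Two-sided p = 2·P(T_{116} > |t|) ≈ 0.6741.
So p ≥ 0.10.

p ≥ 0.10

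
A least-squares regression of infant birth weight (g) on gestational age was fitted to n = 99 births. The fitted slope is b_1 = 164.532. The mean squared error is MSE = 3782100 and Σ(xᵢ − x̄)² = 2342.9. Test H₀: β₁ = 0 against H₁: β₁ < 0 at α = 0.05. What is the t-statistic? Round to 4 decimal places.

SE(b_1) = √(MSE/Sₓₓ) = √(3.7821e+06/2342.9) = 40.1781.
t = 164.532 / 40.1781 = 4.0951.
df = n − 2 = 97.
One-sided p ≈ 1.0000, which is ≥ 0.05, so fail to reject H₀.
The data do not give significant evidence that the true slope on gestational age is negative.

t = 4.0951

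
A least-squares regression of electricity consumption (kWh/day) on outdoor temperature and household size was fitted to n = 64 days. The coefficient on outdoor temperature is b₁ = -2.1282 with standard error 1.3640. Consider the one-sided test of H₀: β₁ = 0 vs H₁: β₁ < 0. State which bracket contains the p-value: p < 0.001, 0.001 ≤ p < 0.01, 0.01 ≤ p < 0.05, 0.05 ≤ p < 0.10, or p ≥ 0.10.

t = -2.1282 / 1.3640 = -1.560.
df = n − k − 1 = 64 − 2 − 1 = 61.
One-sided p = P(T_{61} < t) ≈ 0.0619.
So 0.05 ≤ p < 0.10.

0.05 ≤ p < 0.10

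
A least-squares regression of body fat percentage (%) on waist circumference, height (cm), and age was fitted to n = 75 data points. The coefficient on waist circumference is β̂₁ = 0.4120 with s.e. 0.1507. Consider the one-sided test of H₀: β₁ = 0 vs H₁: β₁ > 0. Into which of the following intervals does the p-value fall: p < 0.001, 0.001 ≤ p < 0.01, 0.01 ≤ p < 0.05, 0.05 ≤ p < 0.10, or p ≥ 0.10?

0.001 ≤ p < 0.01

t = 0.4120 / 0.1507 = 2.734.
df = n − k − 1 = 75 − 3 − 1 = 71.
One-sided p = P(T_{71} > t) ≈ 0.0039.
So 0.001 ≤ p < 0.01.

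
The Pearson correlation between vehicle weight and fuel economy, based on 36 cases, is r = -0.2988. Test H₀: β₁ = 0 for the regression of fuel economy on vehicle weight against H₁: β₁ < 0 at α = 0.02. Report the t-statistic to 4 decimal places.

t = r·√(n − 2)/√(1 − r²) = -0.2988·√34/√0.910719 = -1.8257.
df = n − 2 = 34.
One-sided p ≈ 0.0383, which is ≥ 0.02, so fail to reject H₀.
The data do not give significant evidence of a linear association between vehicle weight and fuel economy.

t = -1.8257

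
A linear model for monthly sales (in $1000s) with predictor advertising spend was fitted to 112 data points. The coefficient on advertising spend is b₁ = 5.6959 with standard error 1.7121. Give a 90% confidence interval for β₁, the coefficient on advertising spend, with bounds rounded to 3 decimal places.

df = n − 2 = 112 − 2 = 110.
t* = t_{0.05, 110} = 1.658824.
Margin = t* × SE = 1.658824 × 1.7121 = 2.84007.
CI: 5.6959 ± 2.84007 → (2.856, 8.536).
With 90% confidence, each one-unit increase in advertising spend is associated with a change of between 2.856 and 8.536 $1000s in monthly sales.

(2.856, 8.536)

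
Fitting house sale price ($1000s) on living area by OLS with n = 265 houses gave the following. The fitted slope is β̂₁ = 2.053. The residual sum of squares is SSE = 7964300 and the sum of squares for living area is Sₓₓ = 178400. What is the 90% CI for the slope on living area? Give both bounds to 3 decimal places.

(1.373, 2.733)

MSE = SSE/(n − 2) = 7964300/263 = 30282.5.
SE(β̂₁) = √(MSE/Sₓₓ) = √(30282.5/178400) = 0.412001.
df = n − 2 = 263.
t* = t_{0.05, 263} = 1.650668.
Margin = t* × SE = 1.650668 × 0.412001 = 0.68008.
CI: 2.053 ± 0.68008 → (1.373, 2.733).
With 90% confidence, each one-unit increase in living area is associated with a change of between 1.373 and 2.733 $1000s in house sale price.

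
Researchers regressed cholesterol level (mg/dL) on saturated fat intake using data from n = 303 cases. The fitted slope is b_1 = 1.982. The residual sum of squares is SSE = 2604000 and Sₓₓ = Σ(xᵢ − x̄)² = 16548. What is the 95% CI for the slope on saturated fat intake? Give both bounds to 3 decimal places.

(0.559, 3.405)

MSE = SSE/(n − 2) = 2604000/301 = 8651.16.
SE(b_1) = √(MSE/Sₓₓ) = √(8651.16/16548) = 0.723044.
df = n − 2 = 301.
t* = t_{0.025, 301} = 1.967877.
Margin = t* × SE = 1.967877 × 0.723044 = 1.42286.
CI: 1.982 ± 1.42286 → (0.559, 3.405).
With 95% confidence, each one-unit increase in saturated fat intake is associated with a change of between 0.559 and 3.405 mg/dL in cholesterol level.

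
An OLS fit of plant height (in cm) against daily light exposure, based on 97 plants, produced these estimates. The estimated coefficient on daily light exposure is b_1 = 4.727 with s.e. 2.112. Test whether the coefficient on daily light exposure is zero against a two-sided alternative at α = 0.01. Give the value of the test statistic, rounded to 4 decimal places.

H₀: β₁ = 0 vs H₁: β₁ ≠ 0.
t = (b_1 − β₁⁰)/SE = 4.727 / 2.112 = 2.2382.
df = n − 2 = 97 − 2 = 95.
Two-sided p ≈ 0.0275, which is ≥ 0.01, so fail to reject H₀.
The data do not give significant evidence of an association between daily light exposure and plant height.

t = 2.2382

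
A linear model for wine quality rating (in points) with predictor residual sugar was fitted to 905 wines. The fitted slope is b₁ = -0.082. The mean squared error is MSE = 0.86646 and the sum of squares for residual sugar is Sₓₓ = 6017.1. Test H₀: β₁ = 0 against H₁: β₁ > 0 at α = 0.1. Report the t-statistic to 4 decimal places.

SE(b₁) = √(MSE/Sₓₓ) = √(0.86646/6017.1) = 0.012.
t = -0.082 / 0.012 = -6.8333.
df = n − 2 = 903.
One-sided p ≈ 1.0000, which is ≥ 0.1, so fail to reject H₀.
The data do not give significant evidence that the true slope on residual sugar is positive.

t = -6.8333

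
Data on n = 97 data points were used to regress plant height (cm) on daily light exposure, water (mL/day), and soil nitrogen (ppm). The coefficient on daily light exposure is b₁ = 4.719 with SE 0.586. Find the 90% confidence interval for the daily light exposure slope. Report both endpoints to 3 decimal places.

df = n − k − 1 = 97 − 3 − 1 = 93.
t* = t_{0.05, 93} = 1.661404.
Margin = t* × SE = 1.661404 × 0.586 = 0.97358.
CI: 4.719 ± 0.97358 → (3.745, 5.693).
With 90% confidence, each one-unit increase in daily light exposure is associated with a change of between 3.745 and 5.693 cm in plant height, holding the other predictors fixed.

(3.745, 5.693)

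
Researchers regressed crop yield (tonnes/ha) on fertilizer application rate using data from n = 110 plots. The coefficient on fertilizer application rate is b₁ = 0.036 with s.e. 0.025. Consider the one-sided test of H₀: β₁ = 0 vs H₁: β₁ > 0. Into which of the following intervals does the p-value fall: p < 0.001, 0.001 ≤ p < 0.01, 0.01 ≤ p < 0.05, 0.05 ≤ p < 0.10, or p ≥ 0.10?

0.05 ≤ p < 0.10

t = 0.036 / 0.025 = 1.440.
df = n − 2 = 110 − 2 = 108.
One-sided p = P(T_{108} > t) ≈ 0.0764.
So 0.05 ≤ p < 0.10.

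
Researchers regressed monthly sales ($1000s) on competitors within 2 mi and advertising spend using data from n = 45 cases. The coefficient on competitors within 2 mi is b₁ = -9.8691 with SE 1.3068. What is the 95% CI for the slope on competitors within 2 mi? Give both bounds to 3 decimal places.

df = n − k − 1 = 45 − 2 − 1 = 42.
t* = t_{0.025, 42} = 2.018082.
Margin = t* × SE = 2.018082 × 1.3068 = 2.63723.
CI: -9.8691 ± 2.63723 → (-12.506, -7.232).
With 95% confidence, each one-unit increase in competitors within 2 mi is associated with a change of between -12.506 and -7.232 $1000s in monthly sales, holding the other predictors fixed.

(-12.506, -7.232)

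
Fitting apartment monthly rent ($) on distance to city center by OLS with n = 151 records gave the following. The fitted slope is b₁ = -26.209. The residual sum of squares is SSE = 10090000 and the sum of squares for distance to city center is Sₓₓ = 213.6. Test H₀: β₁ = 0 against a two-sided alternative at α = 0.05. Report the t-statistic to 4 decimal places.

t = -1.4720

MSE = SSE/(n − 2) = 10090000/149 = 67718.1.
SE(b₁) = √(MSE/Sₓₓ) = √(67718.1/213.6) = 17.8054.
t = -26.209 / 17.8054 = -1.4720.
df = n − 2 = 149.
Two-sided p ≈ 0.1431, which is ≥ 0.05, so fail to reject H₀.
The data do not give significant evidence of an association between distance to city center and apartment monthly rent.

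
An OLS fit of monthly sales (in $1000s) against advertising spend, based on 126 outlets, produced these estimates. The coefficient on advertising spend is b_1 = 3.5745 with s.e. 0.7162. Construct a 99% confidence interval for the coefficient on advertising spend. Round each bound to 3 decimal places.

df = n − 2 = 126 − 2 = 124.
t* = t_{0.005, 124} = 2.61606.
Margin = t* × SE = 2.61606 × 0.7162 = 1.87362.
CI: 3.5745 ± 1.87362 → (1.701, 5.448).
With 99% confidence, each one-unit increase in advertising spend is associated with a change of between 1.701 and 5.448 $1000s in monthly sales.

(1.701, 5.448)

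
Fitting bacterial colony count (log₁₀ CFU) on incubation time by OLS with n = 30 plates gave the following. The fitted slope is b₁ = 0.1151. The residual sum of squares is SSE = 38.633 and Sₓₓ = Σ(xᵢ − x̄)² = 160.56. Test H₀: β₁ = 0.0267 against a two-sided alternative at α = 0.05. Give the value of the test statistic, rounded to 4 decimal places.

MSE = SSE/(n − 2) = 38.633/28 = 1.37975.
SE(b₁) = √(MSE/Sₓₓ) = √(1.37975/160.56) = 0.0927004.
t = (0.1151 − 0.0267) / 0.0927004 = 0.9536.
df = n − 2 = 28.
Two-sided p ≈ 0.3484, which is ≥ 0.05, so fail to reject H₀.
The data are consistent with a true slope of 0.0267 log₁₀ CFU per unit of incubation time.

t = 0.9536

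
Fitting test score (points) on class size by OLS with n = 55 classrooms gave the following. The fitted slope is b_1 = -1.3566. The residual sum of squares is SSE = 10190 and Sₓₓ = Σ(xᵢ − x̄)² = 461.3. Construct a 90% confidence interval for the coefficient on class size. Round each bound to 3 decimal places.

(-2.437, -0.276)

MSE = SSE/(n − 2) = 10190/53 = 192.264.
SE(b_1) = √(MSE/Sₓₓ) = √(192.264/461.3) = 0.645591.
df = n − 2 = 53.
t* = t_{0.05, 53} = 1.674116.
Margin = t* × SE = 1.674116 × 0.645591 = 1.08079.
CI: -1.3566 ± 1.08079 → (-2.437, -0.276).
With 90% confidence, each one-unit increase in class size is associated with a change of between -2.437 and -0.276 points in test score.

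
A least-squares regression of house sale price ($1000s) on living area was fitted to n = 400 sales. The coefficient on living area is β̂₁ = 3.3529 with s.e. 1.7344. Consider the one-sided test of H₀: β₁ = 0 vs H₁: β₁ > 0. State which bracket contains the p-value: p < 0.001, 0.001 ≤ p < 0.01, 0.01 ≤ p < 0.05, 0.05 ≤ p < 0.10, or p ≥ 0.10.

0.01 ≤ p < 0.05

t = 3.3529 / 1.7344 = 1.933.
df = n − 2 = 400 − 2 = 398.
One-sided p = P(T_{398} > t) ≈ 0.0270.
So 0.01 ≤ p < 0.05.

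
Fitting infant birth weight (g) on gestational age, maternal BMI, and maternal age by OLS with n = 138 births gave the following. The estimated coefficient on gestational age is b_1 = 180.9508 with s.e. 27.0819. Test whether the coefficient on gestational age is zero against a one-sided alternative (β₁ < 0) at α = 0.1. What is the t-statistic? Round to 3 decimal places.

H₀: β₁ = 0 vs H₁: β₁ < 0.
t = (b_1 − β₁⁰)/SE = 180.9508 / 27.0819 = 6.682.
df = n − k − 1 = 138 − 3 − 1 = 134.
One-sided p ≈ 1.0000, which is ≥ 0.1, so fail to reject H₀.
The data do not give significant evidence that the true slope on gestational age is negative, holding the other predictors fixed.

t = 6.682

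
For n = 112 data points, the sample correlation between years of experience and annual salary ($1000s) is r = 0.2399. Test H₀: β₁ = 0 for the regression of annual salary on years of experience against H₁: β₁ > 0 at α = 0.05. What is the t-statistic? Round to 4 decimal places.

t = 2.5918

t = r·√(n − 2)/√(1 − r²) = 0.2399·√110/√0.942448 = 2.5918.
df = n − 2 = 110.
One-sided p ≈ 0.0054, which is < 0.05, so reject H₀.
There is evidence of a linear association between years of experience and annual salary.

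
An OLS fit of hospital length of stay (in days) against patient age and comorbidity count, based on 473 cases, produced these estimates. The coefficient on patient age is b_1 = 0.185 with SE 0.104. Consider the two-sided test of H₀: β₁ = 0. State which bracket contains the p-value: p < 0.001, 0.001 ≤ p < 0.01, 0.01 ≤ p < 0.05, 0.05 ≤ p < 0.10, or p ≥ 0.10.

0.05 ≤ p < 0.10

t = 0.185 / 0.104 = 1.779.
df = n − k − 1 = 473 − 2 − 1 = 470.
Two-sided p = 2·P(T_{470} > |t|) ≈ 0.0759.
So 0.05 ≤ p < 0.10.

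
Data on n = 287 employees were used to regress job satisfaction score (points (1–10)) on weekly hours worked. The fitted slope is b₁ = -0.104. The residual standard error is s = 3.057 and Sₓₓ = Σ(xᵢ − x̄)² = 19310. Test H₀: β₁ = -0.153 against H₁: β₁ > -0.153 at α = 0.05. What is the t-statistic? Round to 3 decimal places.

t = 2.227

SE(b₁) = s/√Sₓₓ = 3.057/√19310 = 0.0219991.
t = (-0.104 − (-0.153)) / 0.0219991 = 2.227.
df = n − 2 = 285.
One-sided p ≈ 0.0134, which is < 0.05, so reject H₀.
There is evidence that the true slope on weekly hours worked exceeds -0.153 points (1–10) per unit.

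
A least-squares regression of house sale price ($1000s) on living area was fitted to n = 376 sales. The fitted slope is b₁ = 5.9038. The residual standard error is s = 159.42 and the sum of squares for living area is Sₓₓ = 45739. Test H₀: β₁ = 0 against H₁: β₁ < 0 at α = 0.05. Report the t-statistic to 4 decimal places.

SE(b₁) = s/√Sₓₓ = 159.42/√45739 = 0.745417.
t = 5.9038 / 0.745417 = 7.9201.
df = n − 2 = 374.
One-sided p ≈ 1.0000, which is ≥ 0.05, so fail to reject H₀.
The data do not give significant evidence that the true slope on living area is negative.

t = 7.9201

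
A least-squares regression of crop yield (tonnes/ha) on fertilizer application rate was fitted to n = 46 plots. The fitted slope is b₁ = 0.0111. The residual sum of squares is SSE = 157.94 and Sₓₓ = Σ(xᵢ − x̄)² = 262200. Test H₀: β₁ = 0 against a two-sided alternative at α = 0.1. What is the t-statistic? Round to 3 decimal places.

MSE = SSE/(n − 2) = 157.94/44 = 3.58955.
SE(b₁) = √(MSE/Sₓₓ) = √(3.58955/262200) = 0.00370001.
t = 0.0111 / 0.00370001 = 3.000.
df = n − 2 = 44.
Two-sided p ≈ 0.0044, which is < 0.1, so reject H₀.
There is evidence that fertilizer application rate is associated with crop yield.

t = 3.000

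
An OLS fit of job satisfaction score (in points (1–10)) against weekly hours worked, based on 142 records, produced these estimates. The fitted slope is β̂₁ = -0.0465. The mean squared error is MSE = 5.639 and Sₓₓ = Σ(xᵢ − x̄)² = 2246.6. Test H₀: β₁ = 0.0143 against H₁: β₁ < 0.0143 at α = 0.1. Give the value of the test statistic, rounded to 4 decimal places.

SE(β̂₁) = √(MSE/Sₓₓ) = √(5.639/2246.6) = 0.0501001.
t = (-0.0465 − 0.0143) / 0.0501001 = -1.2136.
df = n − 2 = 140.
One-sided p ≈ 0.1135, which is ≥ 0.1, so fail to reject H₀.
The data do not give significant evidence that the true slope on weekly hours worked is below 0.0143 points (1–10) per unit.

t = -1.2136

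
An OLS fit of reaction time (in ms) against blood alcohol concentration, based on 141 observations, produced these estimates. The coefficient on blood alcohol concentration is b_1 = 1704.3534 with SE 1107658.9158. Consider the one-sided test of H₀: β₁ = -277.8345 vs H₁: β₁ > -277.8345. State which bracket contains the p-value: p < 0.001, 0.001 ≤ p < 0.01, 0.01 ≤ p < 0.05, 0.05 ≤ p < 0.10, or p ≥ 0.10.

t = (1704.3534 − (-277.8345)) / 1107658.9158 = 0.002.
df = n − 2 = 141 − 2 = 139.
One-sided p = P(T_{139} > t) ≈ 0.4993.
So p ≥ 0.10.

p ≥ 0.10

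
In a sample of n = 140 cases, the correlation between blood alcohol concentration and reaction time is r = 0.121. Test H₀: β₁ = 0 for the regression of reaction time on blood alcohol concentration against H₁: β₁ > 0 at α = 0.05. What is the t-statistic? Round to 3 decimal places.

t = 1.432

t = r·√(n − 2)/√(1 − r²) = 0.121·√138/√0.985359 = 1.432.
df = n − 2 = 138.
One-sided p ≈ 0.0772, which is ≥ 0.05, so fail to reject H₀.
The data do not give significant evidence of a linear association between blood alcohol concentration and reaction time.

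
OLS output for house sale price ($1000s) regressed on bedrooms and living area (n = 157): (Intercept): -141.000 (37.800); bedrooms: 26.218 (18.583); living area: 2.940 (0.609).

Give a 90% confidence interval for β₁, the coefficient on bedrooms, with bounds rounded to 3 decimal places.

(-4.533, 56.969)

Read off: b = 26.218, SE = 18.583 for bedrooms.
df = n − k − 1 = 157 − 2 − 1 = 154.
t* = t_{0.05, 154} = 1.654808.
Margin = t* × SE = 1.654808 × 18.583 = 30.75130.
CI: 26.218 ± 30.75130 → (-4.533, 56.969).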